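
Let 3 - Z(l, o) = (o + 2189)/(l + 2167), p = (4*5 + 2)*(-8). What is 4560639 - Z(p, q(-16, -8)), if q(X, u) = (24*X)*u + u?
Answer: 9080231529/1991 ≈ 4.5606e+6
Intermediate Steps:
p = -176 (p = (20 + 2)*(-8) = 22*(-8) = -176)
q(X, u) = u + 24*X*u (q(X, u) = 24*X*u + u = u + 24*X*u)
Z(l, o) = 3 - (2189 + o)/(2167 + l) (Z(l, o) = 3 - (o + 2189)/(l + 2167) = 3 - (2189 + o)/(2167 + l))
4560639 - Z(p, q(-16, -8)) = 4560639 - (4312 - (-8)*(1 + 24*(-16)) + 3*(-176))/(2167 - 176) = 4560639 - (4312 - (-8)*(1 - 384) - 528)/1991 = 4560639 - (4312 - (-8)*(-383) - 528)/1991 = 4560639 - (4312 - 1*3064 - 528)/1991 = 4560639 - (4312 - 3064 - 528)/1991 = 4560639 - 720/1991 = 9080231529/1991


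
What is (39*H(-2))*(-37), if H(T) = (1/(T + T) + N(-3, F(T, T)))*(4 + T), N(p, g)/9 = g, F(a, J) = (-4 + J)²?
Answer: -1868685/2 ≈ -9.3434e+5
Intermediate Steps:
N(p, g) = 9*g
H(T) = (4 + T)*(1/(2*T) + 9*(-4 + T)²) (H(T) = (1/(T + T) + 9*(-4 + T)²)*(4 + T) = (1/(2*T) + 9*(-4 + T)²)*(4 + T) = (4 + T)*(1/(2*T) + 9*(-4 + T)²))
(39*H(-2))*(-37) = (39*(½ + 2/(-2) + 36*(-4 - 2)² + 9*(-2)*(-4 - 2)²))*(-37) = (39*(½ + 2*(-½) + 36*(-6)² + 9*(-2)*(-6)²))*(-37) = (39*(½ - 1 + 36*36 + 9*(-2)*36))*(-37) = (39*(½ - 1 + 1296 - 648))*(-37) = (39*(1295/2))*(-37) = (50505/2)*(-37) = -1868685/2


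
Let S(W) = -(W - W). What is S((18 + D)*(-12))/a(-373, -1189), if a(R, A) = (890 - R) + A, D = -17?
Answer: 0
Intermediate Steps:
a(R, A) = 890 + A - R
S(W) = 0 (S(W) = -1*0 = 0)
S((18 + D)*(-12))/a(-373, -1189) = 0/(890 - 1189 - 1*(-373)) = 0/(890 - 1189 + 373) = 0/74 = 0*(1/74) = 0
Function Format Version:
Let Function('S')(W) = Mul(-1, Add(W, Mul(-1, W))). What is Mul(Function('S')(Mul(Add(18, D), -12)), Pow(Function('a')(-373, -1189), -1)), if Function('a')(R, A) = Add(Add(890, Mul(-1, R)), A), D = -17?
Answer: 0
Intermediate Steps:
Function('a')(R, A) = Add(890, A, Mul(-1, R))
Function('S')(W) = 0 (Function('S')(W) = Mul(-1, 0) = 0)
Mul(Function('S')(Mul(Add(18, D), -12)), Pow(Function('a')(-373, -1189), -1)) = Mul(0, Pow(Add(890, -1189, Mul(-1, -373)), -1)) = Mul(0, Pow(Add(890, -1189, 373), -1)) = Mul(0, Pow(74, -1)) = Mul(0, Rational(1, 74)) = 0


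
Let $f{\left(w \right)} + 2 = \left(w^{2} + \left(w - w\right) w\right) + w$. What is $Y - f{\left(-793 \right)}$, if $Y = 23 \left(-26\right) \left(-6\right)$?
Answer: $-624466$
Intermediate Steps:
$Y = 3588$ ($Y = \left(-598\right) \left(-6\right) = 3588$)
$f{\left(w \right)} = -2 + w + w^{2}$ ($f{\left(w \right)} = -2 + \left(\left(w^{2} + \left(w - w\right) w\right) + w\right) = -2 + \left(\left(w^{2} + 0 w\right) + w\right) = -2 + \left(\left(w^{2} + 0\right) + w\right) = -2 + \left(w^{2} + w\right) = -2 + \left(w + w^{2}\right) = -2 + w + w^{2}$)
$Y - f{\left(-793 \right)} = 3588 - \left(-2 - 793 + \left(-793\right)^{2}\right) = 3588 - \left(-2 - 793 + 628849\right) = 3588 - 628054 = -624466$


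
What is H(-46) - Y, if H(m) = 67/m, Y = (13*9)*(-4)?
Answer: 21461/46 ≈ 466.54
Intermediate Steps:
Y = -468 (Y = 117*(-4) = -468)
H(-46) - Y = 67/(-46) - 1*(-468) = 67*(-1/46) + 468 = -67/46 + 468 = 21461/46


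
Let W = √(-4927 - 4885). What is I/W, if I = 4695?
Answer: -4695*I*√2453/4906 ≈ -47.398*I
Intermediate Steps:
W = 2*I*√2453 (W = √(-9812) = 2*I*√2453 ≈ 99.056*I)
I/W = 4695/((2*I*√2453)) = 4695*(-I*√2453/4906) = -4695*I*√2453/4906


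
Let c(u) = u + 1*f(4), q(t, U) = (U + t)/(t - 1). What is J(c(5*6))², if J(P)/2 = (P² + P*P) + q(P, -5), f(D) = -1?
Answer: 555073600/49 ≈ 1.1328e+7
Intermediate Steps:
q(t, U) = (U + t)/(-1 + t)
c(u) = -1 + u (c(u) = u + 1*(-1) = u - 1 = -1 + u)
J(P) = 4*P² + 2*(-5 + P)/(-1 + P) (J(P) = 2*((P² + P*P) + (-5 + P)/(-1 + P)) = 2*((P² + P²) + (-5 + P)/(-1 + P)) = 2*(2*P² + (-5 + P)/(-1 + P)) = 4*P² + 2*(-5 + P)/(-1 + P))
J(c(5*6))² = (2*(-5 + (-1 + 5*6) + 2*(-1 + 5*6)²*(-1 + (-1 + 5*6)))/(-1 + (-1 + 5*6)))² = (2*(-5 + (-1 + 30) + 2*(-1 + 30)²*(-1 + (-1 + 30)))/(-1 + (-1 + 30)))² = (2*(-5 + 29 + 2*29²*(-1 + 29))/(-1 + 29))² = (2*(-5 + 29 + 2*841*28)/28)² = (2*(1/28)*(-5 + 29 + 47096))² = (2*(1/28)*47120)² = (23560/7)² = 555073600/49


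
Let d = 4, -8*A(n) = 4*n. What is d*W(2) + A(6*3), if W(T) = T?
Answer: -1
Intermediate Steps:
A(n) = -n/2
d*W(2) + A(6*3) = 4*2 - 3*3 = 8 - ½*18 = 8 - 9 = -1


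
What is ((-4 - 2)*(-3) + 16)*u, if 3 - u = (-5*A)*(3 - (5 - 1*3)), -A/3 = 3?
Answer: -1428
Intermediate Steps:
A = -9 (A = -3*3 = -9)
u = -42 (u = 3 - (-5*(-9))*(3 - (5 - 1*3)) = 3 - 45*(3 - (5 - 3)) = 3 - 45*(3 - 1*2) = 3 - 45*(3 - 2) = 3 - 45 = -42)
((-4 - 2)*(-3) + 16)*u = ((-4 - 2)*(-3) + 16)*(-42) = (-6*(-3) + 16)*(-42) = (18 + 16)*(-42) = 34*(-42) = -1428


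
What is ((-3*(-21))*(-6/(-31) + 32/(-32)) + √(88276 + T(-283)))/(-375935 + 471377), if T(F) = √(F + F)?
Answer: -525/986234 + √(88276 + I*√566)/95442 ≈ 0.0025807 + 4.1949e-7*I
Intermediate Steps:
T(F) = √2*√F (T(F) = √(2*F) = √2*√F)
((-3*(-21))*(-6/(-31) + 32/(-32)) + √(88276 + T(-283)))/(-375935 + 471377) = ((-3*(-21))*(-6/(-31) + 32/(-32)) + √(88276 + √2*√(-283)))/(-375935 + 471377) = (63*(-6*(-1/31) + 32*(-1/32)) + √(88276 + √2*(I*√283)))/95442 = (63*(6/31 - 1) + √(88276 + I*√566))*(1/95442) = (63*(-25/31) + √(88276 + I*√566))*(1/95442) = (-1575/31 + √(88276 + I*√566))*(1/95442) = -525/986234 + √(88276 + I*√566)/95442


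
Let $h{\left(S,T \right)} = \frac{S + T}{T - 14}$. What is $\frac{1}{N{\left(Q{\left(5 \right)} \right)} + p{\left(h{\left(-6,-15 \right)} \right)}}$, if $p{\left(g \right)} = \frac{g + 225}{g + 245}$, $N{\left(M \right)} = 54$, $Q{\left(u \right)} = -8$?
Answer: $\frac{3563}{195675} \approx 0.018209$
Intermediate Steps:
$h{\left(S,T \right)} = \frac{S + T}{-14 + T}$
$p{\left(g \right)} = \frac{225 + g}{245 + g}$
$\frac{1}{N{\left(Q{\left(5 \right)} \right)} + p{\left(h{\left(-6,-15 \right)} \right)}} = \frac{1}{54 + \frac{225 + \frac{-6 - 15}{-14 - 15}}{245 + \frac{-6 - 15}{-14 - 15}}} = \frac{1}{54 + \frac{225 + \frac{1}{-29} \left(-21\right)}{245 + \frac{1}{-29} \left(-21\right)}} = \frac{1}{54 + \frac{225 - - \frac{21}{29}}{245 - - \frac{21}{29}}} = \frac{1}{54 + \frac{225 + \frac{21}{29}}{245 + \frac{21}{29}}} = \frac{1}{54 + \frac{1}{\frac{7126}{29}} \cdot \frac{6546}{29}} = \frac{1}{54 + \frac{29}{7126} \cdot \frac{6546}{29}} = \frac{1}{54 + \frac{3273}{3563}} = \frac{1}{\frac{195675}{3563}} = \frac{3563}{195675}$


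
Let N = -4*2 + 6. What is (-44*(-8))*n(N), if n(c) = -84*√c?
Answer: -29568*I*√2 ≈ -41815.0*I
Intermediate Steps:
N = -2 (N = -8 + 6 = -2)
(-44*(-8))*n(N) = (-44*(-8))*(-84*I*√2) = 352*(-84*I*√2) = -29568*I*√2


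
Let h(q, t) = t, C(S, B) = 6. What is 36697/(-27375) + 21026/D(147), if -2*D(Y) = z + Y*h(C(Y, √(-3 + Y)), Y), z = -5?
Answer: -485993872/147852375 ≈ -3.2870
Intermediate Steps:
D(Y) = 5/2 - Y²/2 (D(Y) = -(-5 + Y*Y)/2 = -(-5 + Y²)/2 = 5/2 - Y²/2)
36697/(-27375) + 21026/D(147) = 36697/(-27375) + 21026/(5/2 - ½*147²) = 36697*(-1/27375) + 21026/(5/2 - ½*21609) = -36697/27375 + 21026/(5/2 - 21609/2) = -36697/27375 + 21026/(-10802) = -36697/27375 + 21026*(-1/10802) = -36697/27375 - 10513/5401 = -485993872/147852375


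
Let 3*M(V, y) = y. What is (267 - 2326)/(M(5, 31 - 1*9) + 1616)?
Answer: -6177/4870 ≈ -1.2684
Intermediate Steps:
M(V, y) = y/3
(267 - 2326)/(M(5, 31 - 1*9) + 1616) = (267 - 2326)/((31 - 1*9)/3 + 1616) = -2059/((31 - 9)/3 + 1616) = -2059/((1/3)*22 + 1616) = -2059/(22/3 + 1616) = -2059/4870/3 = -2059*3/4870 = -6177/4870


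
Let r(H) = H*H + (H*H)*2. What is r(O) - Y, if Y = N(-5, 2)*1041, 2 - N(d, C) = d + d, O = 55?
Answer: -3417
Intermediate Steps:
N(d, C) = 2 - 2*d (N(d, C) = 2 - (d + d) = 2 - 2*d)
Y = 12492 (Y = (2 - 2*(-5))*1041 = (2 + 10)*1041 = 12*1041 = 12492)
r(H) = 3*H**2 (r(H) = H**2 + H**2*2 = H**2 + 2*H**2 = 3*H**2)
r(O) - Y = 3*55**2 - 1*12492 = 3*3025 - 12492 = 9075 - 12492 = -3417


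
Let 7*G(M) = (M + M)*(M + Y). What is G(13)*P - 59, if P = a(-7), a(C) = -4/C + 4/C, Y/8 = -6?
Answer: -59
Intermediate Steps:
Y = -48 (Y = 8*(-6) = -48)
a(C) = 0
G(M) = 2*M*(-48 + M)/7 (G(M) = ((M + M)*(M - 48))/7 = ((2*M)*(-48 + M))/7 = (2*M*(-48 + M))/7 = 2*M*(-48 + M)/7)
P = 0
G(13)*P - 59 = ((2/7)*13*(-48 + 13))*0 - 59 = ((2/7)*13*(-35))*0 - 59 = -130*0 - 59 = 0 - 59 = -59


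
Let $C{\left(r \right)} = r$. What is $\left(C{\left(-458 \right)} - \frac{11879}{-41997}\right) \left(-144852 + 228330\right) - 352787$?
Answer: $- \frac{539830823235}{13999} \approx -3.8562 \cdot 10^{7}$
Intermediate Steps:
$\left(C{\left(-458 \right)} - \frac{11879}{-41997}\right) \left(-144852 + 228330\right) - 352787 = \left(-458 - \frac{11879}{-41997}\right) \left(-144852 + 228330\right) - 352787 = \left(-458 - - \frac{11879}{41997}\right) 83478 - 352787 = \left(-458 + \frac{11879}{41997}\right) 83478 - 352787 = \left(- \frac{19222747}{41997}\right) 83478 - 352787 = - \frac{534892158022}{13999} - 352787 = - \frac{539830823235}{13999}$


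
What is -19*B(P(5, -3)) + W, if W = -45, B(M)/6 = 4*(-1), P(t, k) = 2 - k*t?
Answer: 411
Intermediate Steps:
P(t, k) = 2 - k*t
B(M) = -24 (B(M) = 6*(4*(-1)) = 6*(-4) = -24)
-19*B(P(5, -3)) + W = -19*(-24) - 45 = 456 - 45 = 411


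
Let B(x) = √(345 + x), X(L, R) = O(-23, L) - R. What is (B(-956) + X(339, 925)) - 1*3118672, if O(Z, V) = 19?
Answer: -3119578 + I*√611 ≈ -3.1196e+6 + 24.718*I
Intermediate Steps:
X(L, R) = 19 - R
(B(-956) + X(339, 925)) - 1*3118672 = (√(345 - 956) + (19 - 1*925)) - 1*3118672 = (√(-611) + (19 - 925)) - 3118672 = (I*√611 - 906) - 3118672 = (-906 + I*√611) - 3118672 = -3119578 + I*√611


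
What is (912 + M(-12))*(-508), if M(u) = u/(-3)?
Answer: -465328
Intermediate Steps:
M(u) = -u/3 (M(u) = u*(-⅓) = -u/3)
(912 + M(-12))*(-508) = (912 - ⅓*(-12))*(-508) = (912 + 4)*(-508) = 916*(-508) = -465328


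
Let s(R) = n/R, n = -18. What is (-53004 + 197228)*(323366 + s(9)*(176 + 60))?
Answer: 46569064256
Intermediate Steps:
s(R) = -18/R
(-53004 + 197228)*(323366 + s(9)*(176 + 60)) = (-53004 + 197228)*(323366 + (-18/9)*(176 + 60)) = 144224*(323366 - 18*⅑*236) = 144224*(323366 - 2*236) = 144224*(323366 - 472) = 144224*322894 = 46569064256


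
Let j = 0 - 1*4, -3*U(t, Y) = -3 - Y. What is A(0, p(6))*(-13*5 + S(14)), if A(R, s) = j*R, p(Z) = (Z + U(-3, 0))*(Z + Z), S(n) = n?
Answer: 0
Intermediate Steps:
U(t, Y) = 1 + Y/3 (U(t, Y) = -(-3 - Y)/3 = 1 + Y/3)
p(Z) = 2*Z*(1 + Z) (p(Z) = (Z + (1 + (⅓)*0))*(Z + Z) = (Z + (1 + 0))*(2*Z) = (Z + 1)*(2*Z) = (1 + Z)*(2*Z) = 2*Z*(1 + Z))
j = -4 (j = 0 - 4 = -4)
A(R, s) = -4*R
A(0, p(6))*(-13*5 + S(14)) = (-4*0)*(-13*5 + 14) = 0*(-65 + 14) = 0*(-51) = 0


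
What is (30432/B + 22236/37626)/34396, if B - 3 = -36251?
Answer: -3531499/488662269398 ≈ -7.2269e-6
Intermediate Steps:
B = -36248 (B = 3 - 36251 = -36248)
(30432/B + 22236/37626)/34396 = (30432/(-36248) + 22236/37626)/34396 = (30432*(-1/36248) + 22236*(1/37626))*(1/34396) = (-3804/4531 + 3706/6271)*(1/34396) = -7062998/28413901*1/34396 = -3531499/488662269398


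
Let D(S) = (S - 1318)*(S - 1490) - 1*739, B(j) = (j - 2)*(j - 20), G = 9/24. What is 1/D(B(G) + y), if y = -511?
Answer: 4096/14491508401 ≈ 2.8265e-7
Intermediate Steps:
G = 3/8 (G = 9*(1/24) = 3/8 ≈ 0.37500)
B(j) = (-20 + j)*(-2 + j) (B(j) = (-2 + j)*(-20 + j) = (-20 + j)*(-2 + j))
D(S) = -739 + (-1490 + S)*(-1318 + S) (D(S) = (-1318 + S)*(-1490 + S) - 739 = (-1490 + S)*(-1318 + S) - 739 = -739 + (-1490 + S)*(-1318 + S))
1/D(B(G) + y) = 1/(1963081 + ((40 + (3/8)**2 - 22*3/8) - 511)**2 - 2808*((40 + (3/8)**2 - 22*3/8) - 511)) = 1/(1963081 + ((40 + 9/64 - 33/4) - 511)**2 - 2808*((40 + 9/64 - 33/4) - 511)) = 1/(1963081 + (2041/64 - 511)**2 - 2808*(2041/64 - 511)) = 1/(1963081 + (-30663/64)**2 - 2808*(-30663/64)) = 1/(1963081 + 940219569/4096 + 10762713/8) = 1/(14491508401/4096) = 4096/14491508401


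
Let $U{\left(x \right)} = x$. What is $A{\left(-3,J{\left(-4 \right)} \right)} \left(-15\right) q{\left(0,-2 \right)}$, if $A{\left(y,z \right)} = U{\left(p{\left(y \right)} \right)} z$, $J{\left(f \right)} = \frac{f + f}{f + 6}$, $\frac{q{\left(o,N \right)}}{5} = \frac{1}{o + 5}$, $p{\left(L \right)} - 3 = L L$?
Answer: $720$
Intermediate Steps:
$p{\left(L \right)} = 3 + L^{2}$ ($p{\left(L \right)} = 3 + L L = 3 + L^{2}$)
$q{\left(o,N \right)} = \frac{5}{5 + o}$ ($q{\left(o,N \right)} = \frac{5}{o + 5} = \frac{5}{5 + o}$)
$J{\left(f \right)} = \frac{2 f}{6 + f}$
$A{\left(y,z \right)} = z \left(3 + y^{2}\right)$ ($A{\left(y,z \right)} = \left(3 + y^{2}\right) z = z \left(3 + y^{2}\right)$)
$A{\left(-3,J{\left(-4 \right)} \right)} \left(-15\right) q{\left(0,-2 \right)} = 2 \left(-4\right) \frac{1}{6 - 4} \left(3 + \left(-3\right)^{2}\right) \left(-15\right) \frac{5}{5 + 0} = 2 \left(-4\right) \frac{1}{2} \left(3 + 9\right) \left(-15\right) \frac{5}{5} = 2 \left(-4\right) \frac{1}{2} \cdot 12 \left(-15\right) 5 \cdot \frac{1}{5} = \left(-4\right) 12 \left(-15\right) 1 = \left(-48\right) \left(-15\right) 1 = 720 \cdot 1 = 720$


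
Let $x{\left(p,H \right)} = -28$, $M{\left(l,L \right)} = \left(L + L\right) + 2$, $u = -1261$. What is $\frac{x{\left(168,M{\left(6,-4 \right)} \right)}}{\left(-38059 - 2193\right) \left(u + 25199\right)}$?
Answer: $\frac{7}{240888094} \approx 2.9059 \cdot 10^{-8}$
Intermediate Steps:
$M{\left(l,L \right)} = 2 + 2 L$ ($M{\left(l,L \right)} = 2 L + 2 = 2 + 2 L$)
$\frac{x{\left(168,M{\left(6,-4 \right)} \right)}}{\left(-38059 - 2193\right) \left(u + 25199\right)} = - \frac{28}{\left(-38059 - 2193\right) \left(-1261 + 25199\right)} = - \frac{28}{\left(-40252\right) 23938} = - \frac{28}{-963552376} = \left(-28\right) \left(- \frac{1}{963552376}\right) = \frac{7}{240888094}$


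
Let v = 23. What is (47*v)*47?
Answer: 50807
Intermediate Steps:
(47*v)*47 = (47*23)*47 = 1081*47 = 50807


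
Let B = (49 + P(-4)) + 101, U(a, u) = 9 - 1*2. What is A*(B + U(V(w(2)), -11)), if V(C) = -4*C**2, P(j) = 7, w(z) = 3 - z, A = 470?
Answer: 77080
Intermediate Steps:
U(a, u) = 7 (U(a, u) = 9 - 2 = 7)
B = 157 (B = (49 + 7) + 101 = 56 + 101 = 157)
A*(B + U(V(w(2)), -11)) = 470*(157 + 7) = 470*164 = 77080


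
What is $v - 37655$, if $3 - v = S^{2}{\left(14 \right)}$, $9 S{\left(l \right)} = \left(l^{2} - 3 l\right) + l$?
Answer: $- \frac{342004}{9} \approx -38000.0$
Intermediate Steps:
$S{\left(l \right)} = - \frac{2 l}{9} + \frac{l^{2}}{9}$ ($S{\left(l \right)} = \frac{\left(l^{2} - 3 l\right) + l}{9} = \frac{l^{2} - 2 l}{9} = - \frac{2 l}{9} + \frac{l^{2}}{9}$)
$v = - \frac{3109}{9}$ ($v = 3 - \left(\frac{1}{9} \cdot 14 \left(-2 + 14\right)\right)^{2} = 3 - \left(\frac{1}{9} \cdot 14 \cdot 12\right)^{2} = 3 - \left(\frac{56}{3}\right)^{2} = 3 - \frac{3136}{9} = - \frac{3109}{9} \approx -345.44$)
$v - 37655 = - \frac{3109}{9} - 37655 = - \frac{342004}{9}$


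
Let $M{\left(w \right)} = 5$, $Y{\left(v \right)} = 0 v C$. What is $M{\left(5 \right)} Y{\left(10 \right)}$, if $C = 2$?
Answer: $0$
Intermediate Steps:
$Y{\left(v \right)} = 0$ ($Y{\left(v \right)} = 0 v 2 = 0 \cdot 2 = 0$)
$M{\left(5 \right)} Y{\left(10 \right)} = 5 \cdot 0 = 0$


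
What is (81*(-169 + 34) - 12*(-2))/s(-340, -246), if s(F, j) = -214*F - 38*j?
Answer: -10911/82108 ≈ -0.13289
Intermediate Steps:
(81*(-169 + 34) - 12*(-2))/s(-340, -246) = (81*(-169 + 34) - 12*(-2))/(-214*(-340) - 38*(-246)) = (81*(-135) + 24)/(72760 + 9348) = (-10935 + 24)/82108 = -10911*1/82108 = -10911/82108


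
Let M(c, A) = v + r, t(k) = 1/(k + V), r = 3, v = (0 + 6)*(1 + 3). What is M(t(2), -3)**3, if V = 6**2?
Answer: 19683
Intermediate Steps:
v = 24 (v = 6*4 = 24)
V = 36
t(k) = 1/(36 + k) (t(k) = 1/(k + 36) = 1/(36 + k))
M(c, A) = 27 (M(c, A) = 24 + 3 = 27)
M(t(2), -3)**3 = 27**3 = 19683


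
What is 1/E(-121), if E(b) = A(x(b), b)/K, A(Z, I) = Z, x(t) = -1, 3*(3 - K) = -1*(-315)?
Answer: 102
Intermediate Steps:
K = -102 (K = 3 - (-1)*(-315)/3 = 3 - 1/3*315 = 3 - 105 = -102)
E(b) = 1/102 (E(b) = -1/(-102) = -1*(-1/102) = 1/102)
1/E(-121) = 1/(1/102) = 102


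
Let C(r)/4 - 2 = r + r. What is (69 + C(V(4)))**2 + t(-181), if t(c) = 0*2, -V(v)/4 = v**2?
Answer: 189225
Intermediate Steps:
V(v) = -4*v**2
C(r) = 8 + 8*r (C(r) = 8 + 4*(r + r) = 8 + 4*(2*r) = 8 + 8*r)
t(c) = 0
(69 + C(V(4)))**2 + t(-181) = (69 + (8 + 8*(-4*4**2)))**2 + 0 = (69 + (8 + 8*(-4*16)))**2 + 0 = (69 + (8 + 8*(-64)))**2 + 0 = (69 + (8 - 512))**2 + 0 = (69 - 504)**2 + 0 = (-435)**2 + 0 = 189225 + 0 = 189225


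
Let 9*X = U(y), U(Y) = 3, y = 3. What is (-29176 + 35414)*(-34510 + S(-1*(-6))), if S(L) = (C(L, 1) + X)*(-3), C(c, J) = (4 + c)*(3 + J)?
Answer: -216028178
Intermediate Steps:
X = ⅓ (X = (⅑)*3 = ⅓ ≈ 0.33333)
C(c, J) = (3 + J)*(4 + c)
S(L) = -49 - 12*L (S(L) = ((12 + 3*L + 4*1 + 1*L) + ⅓)*(-3) = ((12 + 3*L + 4 + L) + ⅓)*(-3) = ((16 + 4*L) + ⅓)*(-3) = (49/3 + 4*L)*(-3) = -49 - 12*L)
(-29176 + 35414)*(-34510 + S(-1*(-6))) = (-29176 + 35414)*(-34510 + (-49 - (-12)*(-6))) = 6238*(-34510 + (-49 - 12*6)) = 6238*(-34510 + (-49 - 72)) = 6238*(-34510 - 121) = 6238*(-34631) = -216028178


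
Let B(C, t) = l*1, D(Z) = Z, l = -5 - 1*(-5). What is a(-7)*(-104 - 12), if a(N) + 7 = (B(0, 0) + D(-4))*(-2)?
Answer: -116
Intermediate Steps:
l = 0 (l = -5 + 5 = 0)
B(C, t) = 0 (B(C, t) = 0*1 = 0)
a(N) = 1 (a(N) = -7 + (0 - 4)*(-2) = -7 - 4*(-2) = -7 + 8 = 1)
a(-7)*(-104 - 12) = 1*(-104 - 12) = 1*(-116) = -116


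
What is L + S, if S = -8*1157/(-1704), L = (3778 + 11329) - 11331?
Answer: 805445/213 ≈ 3781.4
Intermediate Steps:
L = 3776 (L = 15107 - 11331 = 3776)
S = 1157/213 (S = -9256*(-1/1704) = 1157/213 ≈ 5.4319)
L + S = 3776 + 1157/213 = 805445/213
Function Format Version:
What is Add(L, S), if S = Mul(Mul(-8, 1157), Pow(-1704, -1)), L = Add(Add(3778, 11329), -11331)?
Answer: Rational(805445, 213) ≈ 3781.4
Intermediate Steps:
L = 3776 (L = Add(15107, -11331) = 3776)
S = Rational(1157, 213) (S = Mul(-9256, Rational(-1, 1704)) = Rational(1157, 213) ≈ 5.4319)
Add(L, S) = Add(3776, Rational(1157, 213)) = Rational(805445, 213)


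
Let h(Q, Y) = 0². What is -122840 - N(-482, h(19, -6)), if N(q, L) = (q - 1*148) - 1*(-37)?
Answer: -122247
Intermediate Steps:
h(Q, Y) = 0
N(q, L) = -111 + q (N(q, L) = (q - 148) + 37 = (-148 + q) + 37 = -111 + q)
-122840 - N(-482, h(19, -6)) = -122840 - (-111 - 482) = -122840 - 1*(-593) = -122840 + 593 = -122247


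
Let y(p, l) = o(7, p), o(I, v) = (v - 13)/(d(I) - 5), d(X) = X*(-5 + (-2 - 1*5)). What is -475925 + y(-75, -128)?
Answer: -42357237/89 ≈ -4.7592e+5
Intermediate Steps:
d(X) = -12*X (d(X) = X*(-5 + (-2 - 5)) = X*(-5 - 7) = X*(-12) = -12*X)
o(I, v) = (-13 + v)/(-5 - 12*I) (o(I, v) = (v - 13)/(-12*I - 5) = (-13 + v)/(-5 - 12*I))
y(p, l) = 13/89 - p/89 (y(p, l) = (13 - p)/(5 + 12*7) = (13 - p)/(5 + 84) = (13 - p)/89 = 13/89 - p/89)
-475925 + y(-75, -128) = -475925 + (13/89 - 1/89*(-75)) = -475925 + (13/89 + 75/89) = -475925 + 88/89 = -42357237/89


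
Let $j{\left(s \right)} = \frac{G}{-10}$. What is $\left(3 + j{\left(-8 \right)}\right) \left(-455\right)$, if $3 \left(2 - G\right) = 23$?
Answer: $- \frac{9737}{6} \approx -1622.8$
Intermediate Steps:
$G = - \frac{17}{3}$ ($G = 2 - \frac{23}{3} = - \frac{17}{3} \approx -5.6667$)
$j{\left(s \right)} = \frac{17}{30}$ ($j{\left(s \right)} = - \frac{17}{3 \left(-10\right)} = \left(- \frac{17}{3}\right) \left(- \frac{1}{10}\right) = \frac{17}{30}$)
$\left(3 + j{\left(-8 \right)}\right) \left(-455\right) = \left(3 + \frac{17}{30}\right) \left(-455\right) = \frac{107}{30} \left(-455\right) = - \frac{9737}{6}$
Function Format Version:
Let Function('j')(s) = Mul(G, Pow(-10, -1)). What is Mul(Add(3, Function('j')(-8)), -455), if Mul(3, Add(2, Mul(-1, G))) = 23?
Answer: Rational(-9737, 6) ≈ -1622.8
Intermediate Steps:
G = Rational(-17, 3) (G = Add(2, Mul(Rational(-1, 3), 23)) = Add(2, Rational(-23, 3)) = Rational(-17, 3) ≈ -5.6667)
Function('j')(s) = Rational(17, 30) (Function('j')(s) = Mul(Rational(-17, 3), Pow(-10, -1)) = Mul(Rational(-17, 3), Rational(-1, 10)) = Rational(17, 30))
Mul(Add(3, Function('j')(-8)), -455) = Mul(Add(3, Rational(17, 30)), -455) = Mul(Rational(107, 30), -455) = Rational(-9737, 6)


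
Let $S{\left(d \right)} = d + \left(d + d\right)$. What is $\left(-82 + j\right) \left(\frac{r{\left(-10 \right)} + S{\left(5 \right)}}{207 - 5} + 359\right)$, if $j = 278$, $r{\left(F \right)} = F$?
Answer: $\frac{7107254}{101} \approx 70369.0$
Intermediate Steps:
$S{\left(d \right)} = 3 d$ ($S{\left(d \right)} = d + 2 d = 3 d$)
$\left(-82 + j\right) \left(\frac{r{\left(-10 \right)} + S{\left(5 \right)}}{207 - 5} + 359\right) = \left(-82 + 278\right) \left(\frac{-10 + 3 \cdot 5}{207 - 5} + 359\right) = 196 \left(\frac{-10 + 15}{202} + 359\right) = 196 \left(5 \cdot \frac{1}{202} + 359\right) = 196 \left(\frac{5}{202} + 359\right) = 196 \cdot \frac{72523}{202} = \frac{7107254}{101}$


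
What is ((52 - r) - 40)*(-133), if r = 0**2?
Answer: -1596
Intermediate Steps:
r = 0
((52 - r) - 40)*(-133) = ((52 - 1*0) - 40)*(-133) = ((52 + 0) - 40)*(-133) = (52 - 40)*(-133) = 12*(-133) = -1596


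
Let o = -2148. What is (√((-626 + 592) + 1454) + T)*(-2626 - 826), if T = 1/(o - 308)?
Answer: 863/614 - 6904*√355 ≈ -1.3008e+5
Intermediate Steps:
T = -1/2456 (T = 1/(-2148 - 308) = 1/(-2456) = -1/2456 ≈ -0.00040717)
(√((-626 + 592) + 1454) + T)*(-2626 - 826) = (√((-626 + 592) + 1454) - 1/2456)*(-2626 - 826) = (√(-34 + 1454) - 1/2456)*(-3452) = (√1420 - 1/2456)*(-3452) = (2*√355 - 1/2456)*(-3452) = (-1/2456 + 2*√355)*(-3452) = 863/614 - 6904*√355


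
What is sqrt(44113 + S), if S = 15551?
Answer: 4*sqrt(3729) ≈ 244.26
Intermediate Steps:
sqrt(44113 + S) = sqrt(44113 + 15551) = sqrt(59664) = 4*sqrt(3729)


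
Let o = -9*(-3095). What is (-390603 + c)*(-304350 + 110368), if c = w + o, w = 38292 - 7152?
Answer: 64325983056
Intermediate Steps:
o = 27855
w = 31140
c = 58995 (c = 31140 + 27855 = 58995)
(-390603 + c)*(-304350 + 110368) = (-390603 + 58995)*(-304350 + 110368) = -331608*(-193982) = 64325983056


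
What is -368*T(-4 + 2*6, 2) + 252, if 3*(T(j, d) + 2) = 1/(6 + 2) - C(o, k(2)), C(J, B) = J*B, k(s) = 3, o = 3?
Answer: 6230/3 ≈ 2076.7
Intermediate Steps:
C(J, B) = B*J
T(j, d) = -119/24 (T(j, d) = -2 + (1/(6 + 2) - 3*3)/3 = -2 + (1/8 - 1*9)/3 = -2 + (⅛ - 9)/3 = -2 + (⅓)*(-71/8) = -2 - 71/24 = -119/24)
-368*T(-4 + 2*6, 2) + 252 = -368*(-119/24) + 252 = 5474/3 + 252 = 6230/3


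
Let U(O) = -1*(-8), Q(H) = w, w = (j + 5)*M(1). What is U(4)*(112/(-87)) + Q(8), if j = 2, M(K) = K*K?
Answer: -287/87 ≈ -3.2989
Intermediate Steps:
M(K) = K**2
w = 7 (w = (2 + 5)*1**2 = 7*1 = 7)
Q(H) = 7
U(O) = 8
U(4)*(112/(-87)) + Q(8) = 8*(112/(-87)) + 7 = 8*(112*(-1/87)) + 7 = 8*(-112/87) + 7 = -896/87 + 7 = -287/87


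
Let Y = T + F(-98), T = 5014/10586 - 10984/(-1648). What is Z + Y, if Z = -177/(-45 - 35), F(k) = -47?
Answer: -1642027117/43614320 ≈ -37.649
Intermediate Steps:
T = 7783731/1090358 (T = 5014*(1/10586) - 10984*(-1/1648) = 2507/5293 + 1373/206 = 7783731/1090358 ≈ 7.1387)
Y = -43463095/1090358 (Y = 7783731/1090358 - 47 = -43463095/1090358 ≈ -39.861)
Z = 177/80 (Z = -177/(-80) = -1/80*(-177) = 177/80 ≈ 2.2125)
Z + Y = 177/80 - 43463095/1090358 = -1642027117/43614320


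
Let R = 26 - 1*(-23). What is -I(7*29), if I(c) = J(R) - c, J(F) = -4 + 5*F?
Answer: -38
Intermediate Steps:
R = 49 (R = 26 + 23 = 49)
I(c) = 241 - c (I(c) = (-4 + 5*49) - c = (-4 + 245) - c = 241 - c)
-I(7*29) = -(241 - 7*29) = -(241 - 1*203) = -(241 - 203) = -1*38 = -38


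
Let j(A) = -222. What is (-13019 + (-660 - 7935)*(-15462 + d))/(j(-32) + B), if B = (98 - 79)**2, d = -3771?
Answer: 165294616/139 ≈ 1.1892e+6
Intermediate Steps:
B = 361 (B = 19**2 = 361)
(-13019 + (-660 - 7935)*(-15462 + d))/(j(-32) + B) = (-13019 + (-660 - 7935)*(-15462 - 3771))/(-222 + 361) = (-13019 - 8595*(-19233))/139 = (-13019 + 165307635)*(1/139) = 165294616*(1/139) = 165294616/139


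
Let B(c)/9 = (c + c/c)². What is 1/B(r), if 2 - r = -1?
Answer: 1/144 ≈ 0.0069444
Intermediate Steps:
r = 3 (r = 2 - 1*(-1) = 2 + 1 = 3)
B(c) = 9*(1 + c)² (B(c) = 9*(c + c/c)² = 9*(c + 1)² = 9*(1 + c)²)
1/B(r) = 1/(9*(1 + 3)²) = 1/(9*4²) = 1/(9*16) = 1/144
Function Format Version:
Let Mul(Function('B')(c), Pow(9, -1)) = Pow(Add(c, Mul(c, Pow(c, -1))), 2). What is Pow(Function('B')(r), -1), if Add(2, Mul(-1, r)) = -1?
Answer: Rational(1, 144) ≈ 0.0069444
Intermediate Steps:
r = 3 (r = Add(2, Mul(-1, -1)) = Add(2, 1) = 3)
Function('B')(c) = Mul(9, Pow(Add(1, c), 2)) (Function('B')(c) = Mul(9, Pow(Add(c, Mul(c, Pow(c, -1))), 2)) = Mul(9, Pow(Add(c, 1), 2)) = Mul(9, Pow(Add(1, c), 2)))
Pow(Function('B')(r), -1) = Pow(Mul(9, Pow(Add(1, 3), 2)), -1) = Pow(Mul(9, Pow(4, 2)), -1) = Pow(Mul(9, 16), -1) = Pow(144, -1) = Rational(1, 144)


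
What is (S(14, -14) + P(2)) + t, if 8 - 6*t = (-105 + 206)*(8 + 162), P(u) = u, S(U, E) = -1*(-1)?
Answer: -8572/3 ≈ -2857.3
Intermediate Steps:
S(U, E) = 1
t = -8581/3 (t = 4/3 - (-105 + 206)*(8 + 162)/6 = 4/3 - 101*170/6 = 4/3 - ⅙*17170 = 4/3 - 8585/3 = -8581/3 ≈ -2860.3)
(S(14, -14) + P(2)) + t = (1 + 2) - 8581/3 = 3 - 8581/3 = -8572/3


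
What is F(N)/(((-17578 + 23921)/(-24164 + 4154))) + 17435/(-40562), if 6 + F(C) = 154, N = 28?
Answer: -120234141965/257284766 ≈ -467.32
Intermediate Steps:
F(C) = 148 (F(C) = -6 + 154 = 148)
F(N)/(((-17578 + 23921)/(-24164 + 4154))) + 17435/(-40562) = 148/(((-17578 + 23921)/(-24164 + 4154))) + 17435/(-40562) = 148/((6343/(-20010))) + 17435*(-1/40562) = 148/((6343*(-1/20010))) - 17435/40562 = 148/(-6343/20010) - 17435/40562 = 148*(-20010/6343) - 17435/40562 = -2961480/6343 - 17435/40562 = -120234141965/257284766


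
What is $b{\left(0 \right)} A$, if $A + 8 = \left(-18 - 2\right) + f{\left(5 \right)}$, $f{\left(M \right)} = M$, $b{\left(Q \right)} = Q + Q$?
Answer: $0$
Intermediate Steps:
$b{\left(Q \right)} = 2 Q$
$A = -23$ ($A = -8 + \left(\left(-18 - 2\right) + 5\right) = -8 + \left(-20 + 5\right) = -8 - 15 = -23$)
$b{\left(0 \right)} A = 2 \cdot 0 \left(-23\right) = 0 \left(-23\right) = 0$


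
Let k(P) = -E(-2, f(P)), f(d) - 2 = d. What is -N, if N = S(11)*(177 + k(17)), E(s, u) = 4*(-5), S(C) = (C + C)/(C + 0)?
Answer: -394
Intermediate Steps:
S(C) = 2 (S(C) = (2*C)/C = 2)
f(d) = 2 + d
E(s, u) = -20
k(P) = 20 (k(P) = -1*(-20) = 20)
N = 394 (N = 2*(177 + 20) = 2*197 = 394)
-N = -1*394 = -394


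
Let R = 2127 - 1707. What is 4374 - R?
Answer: 3954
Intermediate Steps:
R = 420
4374 - R = 4374 - 1*420 = 4374 - 420 = 3954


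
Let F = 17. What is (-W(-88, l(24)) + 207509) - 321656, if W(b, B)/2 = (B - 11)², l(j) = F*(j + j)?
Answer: -1410197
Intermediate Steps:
l(j) = 34*j (l(j) = 17*(j + j) = 17*(2*j) = 34*j)
W(b, B) = 2*(-11 + B)² (W(b, B) = 2*(B - 11)² = 2*(-11 + B)²)
(-W(-88, l(24)) + 207509) - 321656 = (-2*(-11 + 34*24)² + 207509) - 321656 = (-2*(-11 + 816)² + 207509) - 321656 = (-2*805² + 207509) - 321656 = (-2*648025 + 207509) - 321656 = (-1*1296050 + 207509) - 321656 = (-1296050 + 207509) - 321656 = -1088541 - 321656 = -1410197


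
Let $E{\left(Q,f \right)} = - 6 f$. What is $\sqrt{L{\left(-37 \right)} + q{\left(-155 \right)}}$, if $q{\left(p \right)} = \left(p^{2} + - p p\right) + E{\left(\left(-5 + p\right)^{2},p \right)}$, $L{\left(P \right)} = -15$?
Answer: $\sqrt{915} \approx 30.249$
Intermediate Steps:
$q{\left(p \right)} = - 6 p$ ($q{\left(p \right)} = \left(p^{2} + - p p\right) - 6 p = \left(p^{2} - p^{2}\right) - 6 p = 0 - 6 p = - 6 p$)
$\sqrt{L{\left(-37 \right)} + q{\left(-155 \right)}} = \sqrt{-15 - -930} = \sqrt{-15 + 930} = \sqrt{915}$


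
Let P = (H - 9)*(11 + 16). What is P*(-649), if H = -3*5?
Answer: 420552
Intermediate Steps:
H = -15
P = -648 (P = (-15 - 9)*(11 + 16) = -24*27 = -648)
P*(-649) = -648*(-649) = 420552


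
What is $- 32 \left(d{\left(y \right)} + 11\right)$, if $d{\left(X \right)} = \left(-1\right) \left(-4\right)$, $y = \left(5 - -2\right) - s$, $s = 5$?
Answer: $-480$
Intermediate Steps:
$y = 2$ ($y = \left(5 - -2\right) - 5 = \left(5 + 2\right) - 5 = 7 - 5 = 2$)
$d{\left(X \right)} = 4$
$- 32 \left(d{\left(y \right)} + 11\right) = - 32 \left(4 + 11\right) = \left(-32\right) 15 = -480$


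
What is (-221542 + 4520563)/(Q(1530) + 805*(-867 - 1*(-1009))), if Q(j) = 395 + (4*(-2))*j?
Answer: 159223/3795 ≈ 41.956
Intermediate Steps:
Q(j) = 395 - 8*j
(-221542 + 4520563)/(Q(1530) + 805*(-867 - 1*(-1009))) = (-221542 + 4520563)/((395 - 8*1530) + 805*(-867 - 1*(-1009))) = 4299021/((395 - 12240) + 805*(-867 + 1009)) = 4299021/(-11845 + 805*142) = 4299021/(-11845 + 114310) = 4299021/102465 = 4299021*(1/102465) = 159223/3795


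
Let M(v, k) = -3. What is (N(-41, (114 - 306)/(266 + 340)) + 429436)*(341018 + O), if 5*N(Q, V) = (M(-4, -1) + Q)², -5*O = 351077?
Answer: 2909931002508/25 ≈ 1.1640e+11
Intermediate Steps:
O = -351077/5 (O = -⅕*351077 = -351077/5 ≈ -70215.)
N(Q, V) = (-3 + Q)²/5
(N(-41, (114 - 306)/(266 + 340)) + 429436)*(341018 + O) = ((-3 - 41)²/5 + 429436)*(341018 - 351077/5) = ((⅕)*(-44)² + 429436)*(1354013/5) = ((⅕)*1936 + 429436)*(1354013/5) = (1936/5 + 429436)*(1354013/5) = (2149116/5)*(1354013/5) = 2909931002508/25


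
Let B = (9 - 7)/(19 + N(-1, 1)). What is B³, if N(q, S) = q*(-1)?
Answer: 1/1000 ≈ 0.0010000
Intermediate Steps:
N(q, S) = -q
B = ⅒ (B = (9 - 7)/(19 - 1*(-1)) = 2/(19 + 1) = 2/20 = 2*(1/20) = ⅒ ≈ 0.10000)
B³ = (⅒)³ = 1/1000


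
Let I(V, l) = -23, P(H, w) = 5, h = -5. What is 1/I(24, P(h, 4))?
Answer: -1/23 ≈ -0.043478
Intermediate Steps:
1/I(24, P(h, 4)) = 1/(-23) = -1/23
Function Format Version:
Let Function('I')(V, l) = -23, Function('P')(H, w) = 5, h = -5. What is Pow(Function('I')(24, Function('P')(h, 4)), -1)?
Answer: Rational(-1, 23) ≈ -0.043478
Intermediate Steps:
Pow(Function('I')(24, Function('P')(h, 4)), -1) = Pow(-23, -1) = Rational(-1, 23)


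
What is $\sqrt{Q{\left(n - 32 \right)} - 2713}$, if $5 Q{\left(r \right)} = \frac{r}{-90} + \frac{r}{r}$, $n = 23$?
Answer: $\frac{3 i \sqrt{30142}}{10} \approx 52.084 i$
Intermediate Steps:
$Q{\left(r \right)} = \frac{1}{5} - \frac{r}{450}$ ($Q{\left(r \right)} = \frac{\frac{r}{-90} + \frac{r}{r}}{5} = \frac{r \left(- \frac{1}{90}\right) + 1}{5} = \frac{- \frac{r}{90} + 1}{5} = \frac{1 - \frac{r}{90}}{5} = \frac{1}{5} - \frac{r}{450}$)
$\sqrt{Q{\left(n - 32 \right)} - 2713} = \sqrt{\left(\frac{1}{5} - \frac{23 - 32}{450}\right) - 2713} = \sqrt{\left(\frac{1}{5} - - \frac{1}{50}\right) - 2713} = \sqrt{\left(\frac{1}{5} + \frac{1}{50}\right) - 2713} = \sqrt{\frac{11}{50} - 2713} = \sqrt{- \frac{135639}{50}} = \frac{3 i \sqrt{30142}}{10}$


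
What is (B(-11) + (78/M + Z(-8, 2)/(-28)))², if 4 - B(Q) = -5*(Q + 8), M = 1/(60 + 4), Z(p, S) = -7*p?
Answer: 24790441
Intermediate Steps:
M = 1/64 ≈ 0.015625
B(Q) = 44 + 5*Q (B(Q) = 4 - (-5)*(Q + 8) = 4 - (-5)*(8 + Q) = 4 - (-40 - 5*Q) = 4 + (40 + 5*Q) = 44 + 5*Q)
(B(-11) + (78/M + Z(-8, 2)/(-28)))² = ((44 + 5*(-11)) + (78/(1/64) - 7*(-8)/(-28)))² = ((44 - 55) + (78*64 + 56*(-1/28)))² = (-11 + (4992 - 2))² = (-11 + 4990)² = 4979² = 24790441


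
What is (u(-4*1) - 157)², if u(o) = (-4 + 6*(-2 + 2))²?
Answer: 19881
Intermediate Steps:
u(o) = 16 (u(o) = (-4 + 6*0)² = (-4 + 0)² = (-4)² = 16)
(u(-4*1) - 157)² = (16 - 157)² = (-141)² = 19881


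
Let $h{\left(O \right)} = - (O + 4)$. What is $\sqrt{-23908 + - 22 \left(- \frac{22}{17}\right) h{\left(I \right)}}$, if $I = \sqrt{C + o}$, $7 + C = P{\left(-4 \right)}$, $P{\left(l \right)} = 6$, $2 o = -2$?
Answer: $\frac{2 \sqrt{-1735581 - 2057 i \sqrt{2}}}{17} \approx 0.12989 - 154.99 i$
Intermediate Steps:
$o = -1$ ($o = \frac{1}{2} \left(-2\right) = -1$)
$C = -1$ ($C = -7 + 6 = -1$)
$I = i \sqrt{2}$ ($I = \sqrt{-1 - 1} = \sqrt{-2} = i \sqrt{2} \approx 1.4142 i$)
$h{\left(O \right)} = -4 - O$ ($h{\left(O \right)} = - (4 + O) = -4 - O$)
$\sqrt{-23908 + - 22 \left(- \frac{22}{17}\right) h{\left(I \right)}} = \sqrt{-23908 + - 22 \left(- \frac{22}{17}\right) \left(-4 - i \sqrt{2}\right)} = \sqrt{-23908 + - 22 \left(\left(-22\right) \frac{1}{17}\right) \left(-4 - i \sqrt{2}\right)} = \sqrt{-23908 + \left(-22\right) \left(- \frac{22}{17}\right) \left(-4 - i \sqrt{2}\right)} = \sqrt{-23908 + \frac{484 \left(-4 - i \sqrt{2}\right)}{17}} = \sqrt{-23908 - \left(\frac{1936}{17} + \frac{484 i \sqrt{2}}{17}\right)} = \sqrt{- \frac{408372}{17} - \frac{484 i \sqrt{2}}{17}}$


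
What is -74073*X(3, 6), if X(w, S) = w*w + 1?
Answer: -740730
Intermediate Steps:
X(w, S) = 1 + w² (X(w, S) = w² + 1 = 1 + w²)
-74073*X(3, 6) = -74073*(1 + 3²) = -74073*(1 + 9) = -74073*10 = -740730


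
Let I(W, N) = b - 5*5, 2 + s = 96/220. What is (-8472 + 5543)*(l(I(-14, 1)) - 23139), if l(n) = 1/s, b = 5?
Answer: 5828736361/86 ≈ 6.7776e+7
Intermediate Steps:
s = -86/55 (s = -2 + 96/220 = -2 + 96*(1/220) = -2 + 24/55 = -86/55 ≈ -1.5636)
I(W, N) = -20 (I(W, N) = 5 - 5*5 = 5 - 25 = -20)
l(n) = -55/86 (l(n) = 1/(-86/55) = -55/86)
(-8472 + 5543)*(l(I(-14, 1)) - 23139) = (-8472 + 5543)*(-55/86 - 23139) = -2929*(-1990009/86) = 5828736361/86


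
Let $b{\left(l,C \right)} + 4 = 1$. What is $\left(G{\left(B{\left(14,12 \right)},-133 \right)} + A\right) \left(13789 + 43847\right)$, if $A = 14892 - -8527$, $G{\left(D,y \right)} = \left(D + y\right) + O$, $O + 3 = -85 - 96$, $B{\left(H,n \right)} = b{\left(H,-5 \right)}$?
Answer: $1331333964$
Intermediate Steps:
$b{\left(l,C \right)} = -3$ ($b{\left(l,C \right)} = -4 + 1 = -3$)
$B{\left(H,n \right)} = -3$
$O = -184$ ($O = -3 - 181 = -184$)
$G{\left(D,y \right)} = -184 + D + y$ ($G{\left(D,y \right)} = \left(D + y\right) - 184 = -184 + D + y$)
$A = 23419$ ($A = 14892 + 8527 = 23419$)
$\left(G{\left(B{\left(14,12 \right)},-133 \right)} + A\right) \left(13789 + 43847\right) = \left(\left(-184 - 3 - 133\right) + 23419\right) \left(13789 + 43847\right) = \left(-320 + 23419\right) 57636 = 23099 \cdot 57636 = 1331333964$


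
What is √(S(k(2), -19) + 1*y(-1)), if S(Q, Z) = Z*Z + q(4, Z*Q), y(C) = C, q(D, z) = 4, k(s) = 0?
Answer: 2*√91 ≈ 19.079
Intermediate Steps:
S(Q, Z) = 4 + Z² (S(Q, Z) = Z*Z + 4 = Z² + 4 = 4 + Z²)
√(S(k(2), -19) + 1*y(-1)) = √((4 + (-19)²) + 1*(-1)) = √((4 + 361) - 1) = √(365 - 1) = √364 = 2*√91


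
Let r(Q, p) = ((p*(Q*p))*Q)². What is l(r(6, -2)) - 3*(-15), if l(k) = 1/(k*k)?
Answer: 19349176321/429981696 ≈ 45.000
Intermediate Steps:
r(Q, p) = Q⁴*p⁴ (r(Q, p) = ((Q*p²)*Q)² = (Q²*p²)² = Q⁴*p⁴)
l(k) = k⁻²
l(r(6, -2)) - 3*(-15) = (6⁴*(-2)⁴)⁻² - 3*(-15) = (1296*16)⁻² + 45 = 20736⁻² + 45 = 1/429981696 + 45 = 19349176321/429981696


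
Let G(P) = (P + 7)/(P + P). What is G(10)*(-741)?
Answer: -12597/20 ≈ -629.85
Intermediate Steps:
G(P) = (7 + P)/(2*P) (G(P) = (7 + P)/((2*P)) = (7 + P)*(1/(2*P)) = (7 + P)/(2*P))
G(10)*(-741) = ((1/2)*(7 + 10)/10)*(-741) = ((1/2)*(1/10)*17)*(-741) = (17/20)*(-741) = -12597/20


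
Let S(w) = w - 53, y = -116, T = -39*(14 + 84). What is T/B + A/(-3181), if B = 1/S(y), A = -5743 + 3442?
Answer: 2054667459/3181 ≈ 6.4592e+5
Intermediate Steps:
T = -3822 (T = -39*98 = -3822)
A = -2301
S(w) = -53 + w
B = -1/169 (B = 1/(-53 - 116) = 1/(-169) = -1/169 ≈ -0.0059172)
T/B + A/(-3181) = -3822/(-1/169) - 2301/(-3181) = -3822*(-169) - 2301*(-1/3181) = 645918 + 2301/3181 = 2054667459/3181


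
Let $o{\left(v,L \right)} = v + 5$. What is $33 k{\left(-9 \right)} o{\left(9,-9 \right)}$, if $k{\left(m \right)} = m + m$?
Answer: $-8316$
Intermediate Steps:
$k{\left(m \right)} = 2 m$
$o{\left(v,L \right)} = 5 + v$
$33 k{\left(-9 \right)} o{\left(9,-9 \right)} = 33 \cdot 2 \left(-9\right) \left(5 + 9\right) = 33 \left(-18\right) 14 = \left(-594\right) 14 = -8316$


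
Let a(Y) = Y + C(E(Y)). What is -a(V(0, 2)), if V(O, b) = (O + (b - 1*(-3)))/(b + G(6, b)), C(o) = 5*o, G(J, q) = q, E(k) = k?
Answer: -15/2 ≈ -7.5000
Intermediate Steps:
V(O, b) = (3 + O + b)/(2*b) (V(O, b) = (O + (b - 1*(-3)))/(b + b) = (O + (b + 3))/((2*b)) = (O + (3 + b))*(1/(2*b)) = (3 + O + b)*(1/(2*b)) = (3 + O + b)/(2*b))
a(Y) = 6*Y (a(Y) = Y + 5*Y = 6*Y)
-a(V(0, 2)) = -6*(½)*(3 + 0 + 2)/2 = -6*(½)*(½)*5 = -6*5/4 = -1*15/2 = -15/2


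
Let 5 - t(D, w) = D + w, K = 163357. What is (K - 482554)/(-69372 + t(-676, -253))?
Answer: 319197/68438 ≈ 4.6640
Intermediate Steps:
t(D, w) = 5 - D - w (t(D, w) = 5 - (D + w) = 5 + (-D - w) = 5 - D - w)
(K - 482554)/(-69372 + t(-676, -253)) = (163357 - 482554)/(-69372 + (5 - 1*(-676) - 1*(-253))) = -319197/(-69372 + (5 + 676 + 253)) = -319197/(-69372 + 934) = -319197/(-68438) = -319197*(-1/68438) = 319197/68438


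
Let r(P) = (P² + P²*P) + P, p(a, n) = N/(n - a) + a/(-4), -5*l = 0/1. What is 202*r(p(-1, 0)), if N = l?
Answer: 2121/32 ≈ 66.281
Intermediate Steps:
l = 0 (l = -0/1 = -0 = -⅕*0 = 0)
N = 0
p(a, n) = -a/4 (p(a, n) = 0/(n - a) + a/(-4) = 0 + a*(-¼) = 0 - a/4 = -a/4)
r(P) = P + P² + P³ (r(P) = (P² + P³) + P = P + P² + P³)
202*r(p(-1, 0)) = 202*((-¼*(-1))*(1 - ¼*(-1) + (-¼*(-1))²)) = 202*((1 + ¼ + (¼)²)/4) = 202*((1 + ¼ + 1/16)/4) = 202*((¼)*(21/16)) = 202*(21/64) = 2121/32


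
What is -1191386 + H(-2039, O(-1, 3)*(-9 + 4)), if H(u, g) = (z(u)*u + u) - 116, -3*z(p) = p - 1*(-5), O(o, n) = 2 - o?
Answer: -2575983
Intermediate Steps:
z(p) = -5/3 - p/3 (z(p) = -(p - 1*(-5))/3 = -(p + 5)/3 = -(5 + p)/3 = -5/3 - p/3)
H(u, g) = -116 + u + u*(-5/3 - u/3) (H(u, g) = ((-5/3 - u/3)*u + u) - 116 = (u*(-5/3 - u/3) + u) - 116 = (u + u*(-5/3 - u/3)) - 116 = -116 + u + u*(-5/3 - u/3))
-1191386 + H(-2039, O(-1, 3)*(-9 + 4)) = -1191386 + (-116 - 2039 - 1/3*(-2039)*(5 - 2039)) = -1191386 + (-116 - 2039 - 1/3*(-2039)*(-2034)) = -1191386 + (-116 - 2039 - 1382442) = -1191386 - 1384597 = -2575983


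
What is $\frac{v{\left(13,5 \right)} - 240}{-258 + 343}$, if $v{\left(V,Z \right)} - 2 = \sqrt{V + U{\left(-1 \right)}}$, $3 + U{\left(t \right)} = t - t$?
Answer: $- \frac{14}{5} + \frac{\sqrt{10}}{85} \approx -2.7628$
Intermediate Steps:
$U{\left(t \right)} = -3$ ($U{\left(t \right)} = -3 + \left(t - t\right) = -3 + 0 = -3$)
$v{\left(V,Z \right)} = 2 + \sqrt{-3 + V}$ ($v{\left(V,Z \right)} = 2 + \sqrt{V - 3} = 2 + \sqrt{-3 + V}$)
$\frac{v{\left(13,5 \right)} - 240}{-258 + 343} = \frac{\left(2 + \sqrt{-3 + 13}\right) - 240}{-258 + 343} = \frac{\left(2 + \sqrt{10}\right) - 240}{85} = \left(-238 + \sqrt{10}\right) \frac{1}{85} = - \frac{14}{5} + \frac{\sqrt{10}}{85}$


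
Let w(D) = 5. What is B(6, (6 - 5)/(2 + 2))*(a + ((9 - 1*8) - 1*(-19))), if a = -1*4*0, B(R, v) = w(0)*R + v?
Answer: 605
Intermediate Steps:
B(R, v) = v + 5*R (B(R, v) = 5*R + v = v + 5*R)
a = 0 (a = -4*0 = 0)
B(6, (6 - 5)/(2 + 2))*(a + ((9 - 1*8) - 1*(-19))) = ((6 - 5)/(2 + 2) + 5*6)*(0 + ((9 - 1*8) - 1*(-19))) = (1/4 + 30)*(0 + ((9 - 8) + 19)) = (1*(¼) + 30)*(0 + (1 + 19)) = (¼ + 30)*(0 + 20) = (121/4)*20 = 605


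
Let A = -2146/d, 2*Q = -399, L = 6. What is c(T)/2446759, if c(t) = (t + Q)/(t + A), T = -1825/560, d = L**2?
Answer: 204381/155058458107 ≈ 1.3181e-6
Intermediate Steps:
Q = -399/2 (Q = (1/2)*(-399) = -399/2 ≈ -199.50)
d = 36 (d = 6**2 = 36)
T = -365/112 (T = -1825*1/560 = -365/112 ≈ -3.2589)
A = -1073/18 (A = -2146/36 = -2146*1/36 = -1073/18 ≈ -59.611)
c(t) = (-399/2 + t)/(-1073/18 + t) (c(t) = (t - 399/2)/(t - 1073/18) = (-399/2 + t)/(-1073/18 + t))
c(T)/2446759 = (9*(-399 + 2*(-365/112))/(-1073 + 18*(-365/112)))/2446759 = (9*(-399 - 365/56)/(-1073 - 3285/56))*(1/2446759) = (9*(-22709/56)/(-63373/56))*(1/2446759) = (9*(-56/63373)*(-22709/56))*(1/2446759) = (204381/63373)*(1/2446759) = 204381/155058458107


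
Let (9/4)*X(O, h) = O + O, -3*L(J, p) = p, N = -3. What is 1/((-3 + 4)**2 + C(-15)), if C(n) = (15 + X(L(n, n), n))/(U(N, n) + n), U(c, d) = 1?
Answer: -18/7 ≈ -2.5714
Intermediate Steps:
L(J, p) = -p/3
X(O, h) = 8*O/9 (X(O, h) = 4*(O + O)/9 = 4*(2*O)/9 = 8*O/9)
C(n) = (15 - 8*n/27)/(1 + n) (C(n) = (15 + 8*(-n/3)/9)/(1 + n) = (15 - 8*n/27)/(1 + n))
1/((-3 + 4)**2 + C(-15)) = 1/((-3 + 4)**2 + (405 - 8*(-15))/(27*(1 - 15))) = 1/(1**2 + (1/27)*(405 + 120)/(-14)) = 1/(1 + (1/27)*(-1/14)*525) = 1/(1 - 25/18) = 1/(-7/18) = -18/7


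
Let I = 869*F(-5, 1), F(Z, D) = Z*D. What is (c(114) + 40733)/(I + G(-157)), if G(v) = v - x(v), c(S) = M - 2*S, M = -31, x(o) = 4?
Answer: -20237/2253 ≈ -8.9822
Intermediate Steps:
F(Z, D) = D*Z
I = -4345 (I = 869*(1*(-5)) = 869*(-5) = -4345)
c(S) = -31 - 2*S
G(v) = -4 + v (G(v) = v - 1*4 = v - 4 = -4 + v)
(c(114) + 40733)/(I + G(-157)) = ((-31 - 2*114) + 40733)/(-4345 + (-4 - 157)) = ((-31 - 228) + 40733)/(-4345 - 161) = (-259 + 40733)/(-4506) = 40474*(-1/4506) = -20237/2253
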